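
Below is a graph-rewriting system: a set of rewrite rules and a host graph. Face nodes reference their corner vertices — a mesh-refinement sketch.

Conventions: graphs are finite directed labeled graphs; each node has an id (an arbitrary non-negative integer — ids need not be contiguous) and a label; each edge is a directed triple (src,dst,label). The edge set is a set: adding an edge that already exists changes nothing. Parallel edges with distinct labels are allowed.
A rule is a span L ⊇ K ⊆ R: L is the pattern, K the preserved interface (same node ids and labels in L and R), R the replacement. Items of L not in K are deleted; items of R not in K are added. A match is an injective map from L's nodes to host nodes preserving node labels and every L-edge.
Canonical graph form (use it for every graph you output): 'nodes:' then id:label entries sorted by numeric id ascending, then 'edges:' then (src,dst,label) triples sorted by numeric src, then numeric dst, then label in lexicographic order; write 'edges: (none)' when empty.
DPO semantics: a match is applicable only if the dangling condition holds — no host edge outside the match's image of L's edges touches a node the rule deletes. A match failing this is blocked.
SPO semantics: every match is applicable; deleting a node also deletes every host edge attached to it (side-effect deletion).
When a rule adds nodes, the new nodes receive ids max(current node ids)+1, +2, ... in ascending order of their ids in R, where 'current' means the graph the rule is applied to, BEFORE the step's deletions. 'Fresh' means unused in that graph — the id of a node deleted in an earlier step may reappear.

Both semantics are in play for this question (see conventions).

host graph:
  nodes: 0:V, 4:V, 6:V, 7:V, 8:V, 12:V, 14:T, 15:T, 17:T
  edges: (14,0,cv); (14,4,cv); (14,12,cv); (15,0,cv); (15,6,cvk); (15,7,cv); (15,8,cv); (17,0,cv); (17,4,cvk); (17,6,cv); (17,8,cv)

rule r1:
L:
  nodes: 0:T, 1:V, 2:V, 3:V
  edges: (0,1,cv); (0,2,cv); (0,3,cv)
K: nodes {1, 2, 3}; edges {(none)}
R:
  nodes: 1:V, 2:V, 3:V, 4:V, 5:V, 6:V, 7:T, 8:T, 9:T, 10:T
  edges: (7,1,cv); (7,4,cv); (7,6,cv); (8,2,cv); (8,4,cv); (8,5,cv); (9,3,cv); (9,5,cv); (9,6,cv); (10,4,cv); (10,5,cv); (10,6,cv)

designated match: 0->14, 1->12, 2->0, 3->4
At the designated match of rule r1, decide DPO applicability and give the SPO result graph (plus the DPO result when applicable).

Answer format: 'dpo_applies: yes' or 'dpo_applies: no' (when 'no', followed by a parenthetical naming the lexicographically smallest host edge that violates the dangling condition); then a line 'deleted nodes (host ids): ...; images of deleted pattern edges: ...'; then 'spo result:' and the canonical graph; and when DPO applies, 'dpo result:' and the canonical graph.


dpo_applies: yes
deleted nodes (host ids): 14; images of deleted pattern edges: (14,0,cv); (14,4,cv); (14,12,cv)
spo result:
nodes: 0:V, 4:V, 6:V, 7:V, 8:V, 12:V, 15:T, 17:T, 18:V, 19:V, 20:V, 21:T, 22:T, 23:T, 24:T
edges: (15,0,cv); (15,6,cvk); (15,7,cv); (15,8,cv); (17,0,cv); (17,4,cvk); (17,6,cv); (17,8,cv); (21,12,cv); (21,18,cv); (21,20,cv); (22,0,cv); (22,18,cv); (22,19,cv); (23,4,cv); (23,19,cv); (23,20,cv); (24,18,cv); (24,19,cv); (24,20,cv)
dpo result:
nodes: 0:V, 4:V, 6:V, 7:V, 8:V, 12:V, 15:T, 17:T, 18:V, 19:V, 20:V, 21:T, 22:T, 23:T, 24:T
edges: (15,0,cv); (15,6,cvk); (15,7,cv); (15,8,cv); (17,0,cv); (17,4,cvk); (17,6,cv); (17,8,cv); (21,12,cv); (21,18,cv); (21,20,cv); (22,0,cv); (22,18,cv); (22,19,cv); (23,4,cv); (23,19,cv); (23,20,cv); (24,18,cv); (24,19,cv); (24,20,cv)


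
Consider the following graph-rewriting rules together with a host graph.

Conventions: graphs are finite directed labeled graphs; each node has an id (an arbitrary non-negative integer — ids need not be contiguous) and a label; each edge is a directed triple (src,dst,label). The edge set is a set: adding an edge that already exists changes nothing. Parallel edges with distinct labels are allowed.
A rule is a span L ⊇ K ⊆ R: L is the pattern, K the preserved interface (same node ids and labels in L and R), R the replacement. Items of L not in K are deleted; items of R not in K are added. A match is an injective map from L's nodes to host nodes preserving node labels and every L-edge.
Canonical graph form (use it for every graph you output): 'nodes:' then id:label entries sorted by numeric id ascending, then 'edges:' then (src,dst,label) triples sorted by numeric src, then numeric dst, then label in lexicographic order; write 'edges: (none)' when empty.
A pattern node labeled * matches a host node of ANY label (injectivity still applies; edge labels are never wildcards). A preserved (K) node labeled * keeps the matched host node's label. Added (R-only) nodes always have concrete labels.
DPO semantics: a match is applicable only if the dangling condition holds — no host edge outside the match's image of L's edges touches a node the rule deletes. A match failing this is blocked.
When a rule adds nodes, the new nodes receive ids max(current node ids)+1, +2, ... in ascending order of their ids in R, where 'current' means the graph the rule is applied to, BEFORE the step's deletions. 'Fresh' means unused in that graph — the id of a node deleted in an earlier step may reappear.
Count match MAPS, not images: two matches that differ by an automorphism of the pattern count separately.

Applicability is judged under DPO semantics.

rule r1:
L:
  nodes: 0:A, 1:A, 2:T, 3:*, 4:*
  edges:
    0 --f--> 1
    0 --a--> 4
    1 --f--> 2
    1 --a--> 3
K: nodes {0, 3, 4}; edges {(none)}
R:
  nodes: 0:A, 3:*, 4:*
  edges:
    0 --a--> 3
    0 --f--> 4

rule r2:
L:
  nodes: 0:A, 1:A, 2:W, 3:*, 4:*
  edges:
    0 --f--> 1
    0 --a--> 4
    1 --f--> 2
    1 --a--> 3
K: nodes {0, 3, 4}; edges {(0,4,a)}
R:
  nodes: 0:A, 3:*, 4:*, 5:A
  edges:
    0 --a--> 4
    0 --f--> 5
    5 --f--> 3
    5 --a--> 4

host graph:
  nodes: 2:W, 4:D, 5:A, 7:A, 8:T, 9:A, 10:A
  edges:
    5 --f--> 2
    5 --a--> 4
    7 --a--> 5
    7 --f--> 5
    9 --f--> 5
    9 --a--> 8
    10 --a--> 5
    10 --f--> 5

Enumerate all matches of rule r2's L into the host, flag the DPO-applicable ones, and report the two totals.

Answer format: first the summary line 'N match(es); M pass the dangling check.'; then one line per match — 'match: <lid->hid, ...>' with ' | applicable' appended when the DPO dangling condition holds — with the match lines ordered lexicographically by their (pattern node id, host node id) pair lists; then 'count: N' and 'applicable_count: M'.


1 match(es); 0 pass the dangling check.
match: 0->9, 1->5, 2->2, 3->4, 4->8
count: 1
applicable_count: 0


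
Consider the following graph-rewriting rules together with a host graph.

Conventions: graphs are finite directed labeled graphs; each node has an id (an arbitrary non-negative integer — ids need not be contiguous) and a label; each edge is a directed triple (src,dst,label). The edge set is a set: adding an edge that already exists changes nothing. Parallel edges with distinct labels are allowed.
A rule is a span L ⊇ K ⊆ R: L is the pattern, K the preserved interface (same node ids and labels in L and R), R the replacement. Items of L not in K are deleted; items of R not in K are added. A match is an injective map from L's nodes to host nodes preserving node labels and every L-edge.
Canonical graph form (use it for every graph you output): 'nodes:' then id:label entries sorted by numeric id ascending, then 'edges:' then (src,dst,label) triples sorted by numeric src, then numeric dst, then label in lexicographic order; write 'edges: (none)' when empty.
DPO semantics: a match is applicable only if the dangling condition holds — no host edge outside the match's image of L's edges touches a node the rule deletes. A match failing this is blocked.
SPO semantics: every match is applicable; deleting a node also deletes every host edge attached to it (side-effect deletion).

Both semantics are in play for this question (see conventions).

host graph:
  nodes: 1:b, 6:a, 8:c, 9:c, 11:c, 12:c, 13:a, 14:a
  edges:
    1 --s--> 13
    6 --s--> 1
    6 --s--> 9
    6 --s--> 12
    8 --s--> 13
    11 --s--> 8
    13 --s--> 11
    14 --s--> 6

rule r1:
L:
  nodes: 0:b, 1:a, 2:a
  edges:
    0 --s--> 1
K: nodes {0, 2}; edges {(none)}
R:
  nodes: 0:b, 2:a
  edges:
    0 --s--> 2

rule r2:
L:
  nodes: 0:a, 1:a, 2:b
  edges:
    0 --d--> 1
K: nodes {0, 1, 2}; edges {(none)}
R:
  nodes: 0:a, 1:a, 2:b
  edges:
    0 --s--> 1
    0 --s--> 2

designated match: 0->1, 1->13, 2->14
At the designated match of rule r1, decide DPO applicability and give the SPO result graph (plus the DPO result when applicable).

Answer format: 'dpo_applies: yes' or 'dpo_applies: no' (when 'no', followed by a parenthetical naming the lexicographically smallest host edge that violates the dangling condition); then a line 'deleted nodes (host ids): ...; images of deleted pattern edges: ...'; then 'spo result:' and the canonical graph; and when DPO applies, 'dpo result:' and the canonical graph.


dpo_applies: no
(the rule deletes node 13, which keeps host edge (8,13,s) outside the match image — the dangling condition fails, DPO blocks; SPO proceeds and side-deletes such edges)
deleted nodes (host ids): 13; images of deleted pattern edges: (1,13,s)
spo result:
nodes: 1:b, 6:a, 8:c, 9:c, 11:c, 12:c, 14:a
edges: (1,14,s); (6,1,s); (6,9,s); (6,12,s); (11,8,s); (14,6,s)


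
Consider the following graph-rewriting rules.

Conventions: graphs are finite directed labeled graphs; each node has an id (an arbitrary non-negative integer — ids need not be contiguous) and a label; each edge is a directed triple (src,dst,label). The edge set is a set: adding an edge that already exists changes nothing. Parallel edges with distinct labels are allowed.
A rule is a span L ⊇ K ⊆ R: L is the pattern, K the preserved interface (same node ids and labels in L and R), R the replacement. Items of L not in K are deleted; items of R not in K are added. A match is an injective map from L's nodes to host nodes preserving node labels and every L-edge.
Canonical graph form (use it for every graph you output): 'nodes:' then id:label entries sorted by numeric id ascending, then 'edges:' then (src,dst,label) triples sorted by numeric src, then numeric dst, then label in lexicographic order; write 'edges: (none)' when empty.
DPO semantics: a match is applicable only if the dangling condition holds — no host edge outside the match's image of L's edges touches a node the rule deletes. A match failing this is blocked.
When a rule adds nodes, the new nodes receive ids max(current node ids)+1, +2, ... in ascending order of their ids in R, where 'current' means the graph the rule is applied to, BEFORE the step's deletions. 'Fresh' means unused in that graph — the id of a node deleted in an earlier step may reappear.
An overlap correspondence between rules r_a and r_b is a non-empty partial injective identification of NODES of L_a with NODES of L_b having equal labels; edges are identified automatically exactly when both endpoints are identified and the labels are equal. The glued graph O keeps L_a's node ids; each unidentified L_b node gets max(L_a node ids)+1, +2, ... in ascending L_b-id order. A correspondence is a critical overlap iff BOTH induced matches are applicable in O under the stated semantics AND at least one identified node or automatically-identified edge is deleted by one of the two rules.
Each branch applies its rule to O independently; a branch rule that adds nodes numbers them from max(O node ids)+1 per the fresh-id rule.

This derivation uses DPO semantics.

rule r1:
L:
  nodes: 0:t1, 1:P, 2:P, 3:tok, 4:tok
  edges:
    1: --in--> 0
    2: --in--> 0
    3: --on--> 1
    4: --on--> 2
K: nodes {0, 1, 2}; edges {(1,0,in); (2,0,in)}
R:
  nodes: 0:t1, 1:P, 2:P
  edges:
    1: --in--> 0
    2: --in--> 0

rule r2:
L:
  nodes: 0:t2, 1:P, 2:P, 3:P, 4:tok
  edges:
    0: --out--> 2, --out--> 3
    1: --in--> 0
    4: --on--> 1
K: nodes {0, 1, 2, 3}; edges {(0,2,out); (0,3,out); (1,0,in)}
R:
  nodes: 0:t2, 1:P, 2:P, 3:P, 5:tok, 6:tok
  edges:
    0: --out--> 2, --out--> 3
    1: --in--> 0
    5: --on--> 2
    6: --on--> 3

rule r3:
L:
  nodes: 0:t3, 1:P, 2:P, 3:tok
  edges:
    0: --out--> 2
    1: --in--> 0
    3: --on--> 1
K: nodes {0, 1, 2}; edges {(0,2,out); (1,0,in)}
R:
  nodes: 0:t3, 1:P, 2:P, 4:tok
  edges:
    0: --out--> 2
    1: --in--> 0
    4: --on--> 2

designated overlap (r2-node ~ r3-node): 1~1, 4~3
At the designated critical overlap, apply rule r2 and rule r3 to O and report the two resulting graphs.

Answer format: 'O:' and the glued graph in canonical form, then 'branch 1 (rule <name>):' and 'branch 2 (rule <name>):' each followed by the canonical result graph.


O:
nodes: 0:t2, 1:P, 2:P, 3:P, 4:tok, 5:t3, 6:P
edges: (0,2,out); (0,3,out); (1,0,in); (1,5,in); (4,1,on); (5,6,out)
branch 1 (rule r2):
nodes: 0:t2, 1:P, 2:P, 3:P, 5:t3, 6:P, 7:tok, 8:tok
edges: (0,2,out); (0,3,out); (1,0,in); (1,5,in); (5,6,out); (7,2,on); (8,3,on)
branch 2 (rule r3):
nodes: 0:t2, 1:P, 2:P, 3:P, 5:t3, 6:P, 7:tok
edges: (0,2,out); (0,3,out); (1,0,in); (1,5,in); (5,6,out); (7,6,on)


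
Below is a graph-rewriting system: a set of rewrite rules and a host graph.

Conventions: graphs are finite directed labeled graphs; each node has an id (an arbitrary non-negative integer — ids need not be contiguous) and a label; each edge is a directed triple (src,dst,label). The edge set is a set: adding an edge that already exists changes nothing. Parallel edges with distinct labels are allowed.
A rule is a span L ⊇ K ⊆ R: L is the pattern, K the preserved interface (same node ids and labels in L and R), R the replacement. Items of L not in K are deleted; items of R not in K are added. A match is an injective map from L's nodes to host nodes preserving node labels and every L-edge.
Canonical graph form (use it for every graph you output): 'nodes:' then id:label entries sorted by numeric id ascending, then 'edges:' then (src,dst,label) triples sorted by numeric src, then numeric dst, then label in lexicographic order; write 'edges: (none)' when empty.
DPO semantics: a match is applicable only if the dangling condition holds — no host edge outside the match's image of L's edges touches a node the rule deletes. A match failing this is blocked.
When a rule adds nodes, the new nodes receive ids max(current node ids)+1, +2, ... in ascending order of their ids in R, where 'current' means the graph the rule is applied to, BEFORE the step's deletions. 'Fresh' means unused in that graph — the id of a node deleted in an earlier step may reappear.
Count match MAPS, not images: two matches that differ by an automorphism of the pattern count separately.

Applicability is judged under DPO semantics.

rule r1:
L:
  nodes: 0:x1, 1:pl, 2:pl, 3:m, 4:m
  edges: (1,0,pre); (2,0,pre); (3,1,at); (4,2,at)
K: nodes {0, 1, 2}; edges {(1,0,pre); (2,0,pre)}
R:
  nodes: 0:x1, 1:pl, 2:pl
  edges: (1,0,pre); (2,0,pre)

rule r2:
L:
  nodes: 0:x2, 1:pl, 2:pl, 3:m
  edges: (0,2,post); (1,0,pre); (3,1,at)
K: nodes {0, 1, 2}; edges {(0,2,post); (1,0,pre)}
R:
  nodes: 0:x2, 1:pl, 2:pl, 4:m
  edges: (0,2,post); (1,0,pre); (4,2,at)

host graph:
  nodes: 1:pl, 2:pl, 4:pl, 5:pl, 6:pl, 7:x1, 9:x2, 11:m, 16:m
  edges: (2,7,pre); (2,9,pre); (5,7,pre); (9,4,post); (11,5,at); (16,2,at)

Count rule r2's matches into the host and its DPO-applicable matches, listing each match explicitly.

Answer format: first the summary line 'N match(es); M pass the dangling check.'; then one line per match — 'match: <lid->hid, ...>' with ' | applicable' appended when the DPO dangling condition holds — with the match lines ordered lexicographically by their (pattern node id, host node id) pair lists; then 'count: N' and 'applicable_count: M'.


1 match(es); 1 pass the dangling check.
match: 0->9, 1->2, 2->4, 3->16 | applicable
count: 1
applicable_count: 1


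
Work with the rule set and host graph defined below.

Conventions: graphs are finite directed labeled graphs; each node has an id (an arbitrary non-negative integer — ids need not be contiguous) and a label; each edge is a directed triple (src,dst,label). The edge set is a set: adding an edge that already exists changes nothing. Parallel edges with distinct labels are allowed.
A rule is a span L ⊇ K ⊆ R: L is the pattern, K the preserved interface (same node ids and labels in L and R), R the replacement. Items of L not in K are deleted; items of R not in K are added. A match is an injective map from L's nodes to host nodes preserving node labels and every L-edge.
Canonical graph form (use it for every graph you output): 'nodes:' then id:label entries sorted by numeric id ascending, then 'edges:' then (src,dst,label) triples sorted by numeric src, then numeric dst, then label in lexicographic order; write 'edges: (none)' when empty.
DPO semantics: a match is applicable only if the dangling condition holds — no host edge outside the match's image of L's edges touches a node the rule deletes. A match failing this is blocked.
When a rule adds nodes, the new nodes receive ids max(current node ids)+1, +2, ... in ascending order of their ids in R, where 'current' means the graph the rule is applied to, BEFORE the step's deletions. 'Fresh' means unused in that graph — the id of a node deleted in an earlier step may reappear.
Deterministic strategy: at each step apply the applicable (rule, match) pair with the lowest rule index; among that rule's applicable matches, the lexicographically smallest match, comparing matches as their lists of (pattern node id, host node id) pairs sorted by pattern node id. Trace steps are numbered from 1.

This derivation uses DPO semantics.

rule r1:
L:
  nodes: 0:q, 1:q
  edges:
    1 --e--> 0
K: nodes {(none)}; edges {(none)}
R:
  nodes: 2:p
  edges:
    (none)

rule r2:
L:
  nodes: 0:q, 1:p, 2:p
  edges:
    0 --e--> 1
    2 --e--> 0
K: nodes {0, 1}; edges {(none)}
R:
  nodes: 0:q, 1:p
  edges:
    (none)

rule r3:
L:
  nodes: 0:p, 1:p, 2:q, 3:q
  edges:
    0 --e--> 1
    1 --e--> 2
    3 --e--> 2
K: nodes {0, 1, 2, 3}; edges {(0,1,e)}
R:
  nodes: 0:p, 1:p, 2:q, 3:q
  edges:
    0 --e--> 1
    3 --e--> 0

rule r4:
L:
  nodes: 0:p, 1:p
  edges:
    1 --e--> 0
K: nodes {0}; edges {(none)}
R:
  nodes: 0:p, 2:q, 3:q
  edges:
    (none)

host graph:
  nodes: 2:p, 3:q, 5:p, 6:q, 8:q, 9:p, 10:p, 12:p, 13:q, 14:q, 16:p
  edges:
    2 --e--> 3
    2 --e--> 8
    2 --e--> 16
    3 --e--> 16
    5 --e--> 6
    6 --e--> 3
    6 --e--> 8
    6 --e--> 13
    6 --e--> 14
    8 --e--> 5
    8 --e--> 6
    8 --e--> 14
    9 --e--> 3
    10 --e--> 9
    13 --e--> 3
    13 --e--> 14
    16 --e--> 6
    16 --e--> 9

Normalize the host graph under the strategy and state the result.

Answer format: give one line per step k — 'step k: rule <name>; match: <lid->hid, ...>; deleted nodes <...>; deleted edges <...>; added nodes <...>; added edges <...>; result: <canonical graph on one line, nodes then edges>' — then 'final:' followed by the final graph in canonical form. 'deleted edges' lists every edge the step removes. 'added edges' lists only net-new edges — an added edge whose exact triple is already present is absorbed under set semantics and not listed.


step 1: rule r3; match: 0->2, 1->16, 2->6, 3->8; deleted nodes (none); deleted edges (8,6,e); (16,6,e); added nodes (none); added edges (8,2,e); result: nodes: 2:p, 3:q, 5:p, 6:q, 8:q, 9:p, 10:p, 12:p, 13:q, 14:q, 16:p edges: (2,3,e); (2,8,e); (2,16,e); (3,16,e); (5,6,e); (6,3,e); (6,8,e); (6,13,e); (6,14,e); (8,2,e); (8,5,e); (8,14,e); (9,3,e); (10,9,e); (13,3,e); (13,14,e); (16,9,e)
step 2: rule r3; match: 0->10, 1->9, 2->3, 3->6; deleted nodes (none); deleted edges (6,3,e); (9,3,e); added nodes (none); added edges (6,10,e); result: nodes: 2:p, 3:q, 5:p, 6:q, 8:q, 9:p, 10:p, 12:p, 13:q, 14:q, 16:p edges: (2,3,e); (2,8,e); (2,16,e); (3,16,e); (5,6,e); (6,8,e); (6,10,e); (6,13,e); (6,14,e); (8,2,e); (8,5,e); (8,14,e); (10,9,e); (13,3,e); (13,14,e); (16,9,e)
final:
nodes: 2:p, 3:q, 5:p, 6:q, 8:q, 9:p, 10:p, 12:p, 13:q, 14:q, 16:p
edges: (2,3,e); (2,8,e); (2,16,e); (3,16,e); (5,6,e); (6,8,e); (6,10,e); (6,13,e); (6,14,e); (8,2,e); (8,5,e); (8,14,e); (10,9,e); (13,3,e); (13,14,e); (16,9,e)


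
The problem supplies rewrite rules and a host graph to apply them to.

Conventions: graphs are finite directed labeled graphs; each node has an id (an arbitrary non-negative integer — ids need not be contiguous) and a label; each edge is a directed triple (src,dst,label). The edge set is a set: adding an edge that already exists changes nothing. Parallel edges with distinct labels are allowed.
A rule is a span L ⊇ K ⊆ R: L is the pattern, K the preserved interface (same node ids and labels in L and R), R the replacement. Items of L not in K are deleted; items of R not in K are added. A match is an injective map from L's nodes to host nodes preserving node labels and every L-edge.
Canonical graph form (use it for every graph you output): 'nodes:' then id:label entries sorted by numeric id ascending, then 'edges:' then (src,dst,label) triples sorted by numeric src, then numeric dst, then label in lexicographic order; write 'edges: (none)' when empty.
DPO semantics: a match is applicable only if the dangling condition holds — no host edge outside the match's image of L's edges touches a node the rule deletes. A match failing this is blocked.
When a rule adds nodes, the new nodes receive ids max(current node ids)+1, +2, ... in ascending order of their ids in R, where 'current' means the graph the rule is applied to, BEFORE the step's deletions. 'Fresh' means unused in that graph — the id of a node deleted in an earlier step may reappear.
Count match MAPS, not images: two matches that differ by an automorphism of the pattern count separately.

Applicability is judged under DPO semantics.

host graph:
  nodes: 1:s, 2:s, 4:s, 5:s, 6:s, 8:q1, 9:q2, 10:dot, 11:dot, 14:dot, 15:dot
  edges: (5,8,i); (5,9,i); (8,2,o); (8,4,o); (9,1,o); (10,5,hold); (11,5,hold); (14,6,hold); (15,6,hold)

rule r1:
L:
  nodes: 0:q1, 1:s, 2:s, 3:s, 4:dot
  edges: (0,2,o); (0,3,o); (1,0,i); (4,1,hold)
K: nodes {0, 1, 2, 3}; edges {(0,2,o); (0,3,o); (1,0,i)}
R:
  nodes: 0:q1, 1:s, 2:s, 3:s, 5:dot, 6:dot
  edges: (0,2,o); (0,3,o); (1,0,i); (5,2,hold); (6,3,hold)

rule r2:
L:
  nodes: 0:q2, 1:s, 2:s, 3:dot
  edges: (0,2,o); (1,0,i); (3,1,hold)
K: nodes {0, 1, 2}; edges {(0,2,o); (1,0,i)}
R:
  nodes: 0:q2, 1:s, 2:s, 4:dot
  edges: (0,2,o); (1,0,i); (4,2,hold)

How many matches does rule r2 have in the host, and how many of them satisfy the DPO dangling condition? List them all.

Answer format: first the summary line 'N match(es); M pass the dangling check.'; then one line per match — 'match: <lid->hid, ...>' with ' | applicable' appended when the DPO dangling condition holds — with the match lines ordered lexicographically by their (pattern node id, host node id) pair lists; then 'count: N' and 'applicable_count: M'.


2 match(es); 2 pass the dangling check.
match: 0->9, 1->5, 2->1, 3->10 | applicable
match: 0->9, 1->5, 2->1, 3->11 | applicable
count: 2
applicable_count: 2


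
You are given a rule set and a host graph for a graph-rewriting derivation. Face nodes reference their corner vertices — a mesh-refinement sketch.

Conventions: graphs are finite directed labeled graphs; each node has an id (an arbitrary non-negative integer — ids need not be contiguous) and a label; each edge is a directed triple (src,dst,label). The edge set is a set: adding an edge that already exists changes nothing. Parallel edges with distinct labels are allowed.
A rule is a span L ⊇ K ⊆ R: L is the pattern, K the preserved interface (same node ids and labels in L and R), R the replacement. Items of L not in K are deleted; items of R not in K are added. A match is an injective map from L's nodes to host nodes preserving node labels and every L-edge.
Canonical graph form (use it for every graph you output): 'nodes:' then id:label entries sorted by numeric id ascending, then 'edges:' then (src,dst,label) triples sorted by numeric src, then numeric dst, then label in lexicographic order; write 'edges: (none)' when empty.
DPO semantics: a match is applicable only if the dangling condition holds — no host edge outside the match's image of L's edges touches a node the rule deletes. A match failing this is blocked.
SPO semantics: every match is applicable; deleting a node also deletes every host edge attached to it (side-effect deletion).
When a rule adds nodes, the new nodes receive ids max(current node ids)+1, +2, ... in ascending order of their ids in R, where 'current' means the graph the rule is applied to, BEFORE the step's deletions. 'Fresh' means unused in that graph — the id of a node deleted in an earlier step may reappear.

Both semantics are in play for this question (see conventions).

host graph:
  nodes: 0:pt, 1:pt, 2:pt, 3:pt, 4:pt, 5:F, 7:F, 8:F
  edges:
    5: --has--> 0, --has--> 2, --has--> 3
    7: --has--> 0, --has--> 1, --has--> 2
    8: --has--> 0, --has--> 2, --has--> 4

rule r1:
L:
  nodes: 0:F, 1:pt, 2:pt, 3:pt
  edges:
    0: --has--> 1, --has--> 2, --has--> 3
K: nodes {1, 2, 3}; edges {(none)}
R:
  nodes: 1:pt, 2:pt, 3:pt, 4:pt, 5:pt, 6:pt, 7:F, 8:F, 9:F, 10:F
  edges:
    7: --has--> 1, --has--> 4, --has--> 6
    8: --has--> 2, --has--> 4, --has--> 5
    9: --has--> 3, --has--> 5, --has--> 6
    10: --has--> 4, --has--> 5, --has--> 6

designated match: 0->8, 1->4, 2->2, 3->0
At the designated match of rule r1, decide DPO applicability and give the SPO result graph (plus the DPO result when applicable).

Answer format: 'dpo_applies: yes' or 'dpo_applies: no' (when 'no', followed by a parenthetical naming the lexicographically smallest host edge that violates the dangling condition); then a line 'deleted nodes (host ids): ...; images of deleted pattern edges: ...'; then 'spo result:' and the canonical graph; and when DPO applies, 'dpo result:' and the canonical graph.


dpo_applies: yes
deleted nodes (host ids): 8; images of deleted pattern edges: (8,0,has); (8,2,has); (8,4,has)
spo result:
nodes: 0:pt, 1:pt, 2:pt, 3:pt, 4:pt, 5:F, 7:F, 9:pt, 10:pt, 11:pt, 12:F, 13:F, 14:F, 15:F
edges: (5,0,has); (5,2,has); (5,3,has); (7,0,has); (7,1,has); (7,2,has); (12,4,has); (12,9,has); (12,11,has); (13,2,has); (13,9,has); (13,10,has); (14,0,has); (14,10,has); (14,11,has); (15,9,has); (15,10,has); (15,11,has)
dpo result:
nodes: 0:pt, 1:pt, 2:pt, 3:pt, 4:pt, 5:F, 7:F, 9:pt, 10:pt, 11:pt, 12:F, 13:F, 14:F, 15:F
edges: (5,0,has); (5,2,has); (5,3,has); (7,0,has); (7,1,has); (7,2,has); (12,4,has); (12,9,has); (12,11,has); (13,2,has); (13,9,has); (13,10,has); (14,0,has); (14,10,has); (14,11,has); (15,9,has); (15,10,has); (15,11,has)


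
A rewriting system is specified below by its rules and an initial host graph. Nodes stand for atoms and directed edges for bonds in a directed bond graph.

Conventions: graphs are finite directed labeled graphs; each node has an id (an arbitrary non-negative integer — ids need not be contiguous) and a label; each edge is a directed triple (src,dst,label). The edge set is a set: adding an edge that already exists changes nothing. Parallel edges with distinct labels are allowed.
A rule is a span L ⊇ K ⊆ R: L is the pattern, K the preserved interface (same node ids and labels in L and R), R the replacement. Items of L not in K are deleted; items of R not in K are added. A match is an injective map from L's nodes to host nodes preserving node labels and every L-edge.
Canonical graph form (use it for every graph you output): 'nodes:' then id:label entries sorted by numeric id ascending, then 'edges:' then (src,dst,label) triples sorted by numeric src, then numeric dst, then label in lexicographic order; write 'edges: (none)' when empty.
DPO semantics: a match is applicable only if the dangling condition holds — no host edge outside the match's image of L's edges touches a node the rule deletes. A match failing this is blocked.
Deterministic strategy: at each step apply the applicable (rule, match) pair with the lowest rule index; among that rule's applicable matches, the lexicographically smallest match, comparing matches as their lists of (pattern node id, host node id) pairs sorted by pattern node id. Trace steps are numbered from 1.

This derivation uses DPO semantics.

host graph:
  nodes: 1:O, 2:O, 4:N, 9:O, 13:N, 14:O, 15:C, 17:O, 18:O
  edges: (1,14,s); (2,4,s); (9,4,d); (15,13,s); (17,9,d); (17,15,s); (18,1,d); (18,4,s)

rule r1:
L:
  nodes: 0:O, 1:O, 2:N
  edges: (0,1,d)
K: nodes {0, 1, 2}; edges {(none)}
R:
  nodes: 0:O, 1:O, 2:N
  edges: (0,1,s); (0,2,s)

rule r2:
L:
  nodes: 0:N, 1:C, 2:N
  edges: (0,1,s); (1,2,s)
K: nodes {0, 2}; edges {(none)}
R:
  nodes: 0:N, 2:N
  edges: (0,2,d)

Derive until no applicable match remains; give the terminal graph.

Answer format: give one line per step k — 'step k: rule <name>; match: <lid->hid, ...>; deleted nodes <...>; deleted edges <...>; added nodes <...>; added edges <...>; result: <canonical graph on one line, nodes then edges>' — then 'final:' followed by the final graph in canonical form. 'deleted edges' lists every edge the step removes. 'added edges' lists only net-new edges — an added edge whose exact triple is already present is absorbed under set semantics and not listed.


step 1: rule r1; match: 0->17, 1->9, 2->4; deleted nodes (none); deleted edges (17,9,d); added nodes (none); added edges (17,4,s); (17,9,s); result: nodes: 1:O, 2:O, 4:N, 9:O, 13:N, 14:O, 15:C, 17:O, 18:O edges: (1,14,s); (2,4,s); (9,4,d); (15,13,s); (17,4,s); (17,9,s); (17,15,s); (18,1,d); (18,4,s)
step 2: rule r1; match: 0->18, 1->1, 2->4; deleted nodes (none); deleted edges (18,1,d); added nodes (none); added edges (18,1,s); result: nodes: 1:O, 2:O, 4:N, 9:O, 13:N, 14:O, 15:C, 17:O, 18:O edges: (1,14,s); (2,4,s); (9,4,d); (15,13,s); (17,4,s); (17,9,s); (17,15,s); (18,1,s); (18,4,s)
final:
nodes: 1:O, 2:O, 4:N, 9:O, 13:N, 14:O, 15:C, 17:O, 18:O
edges: (1,14,s); (2,4,s); (9,4,d); (15,13,s); (17,4,s); (17,9,s); (17,15,s); (18,1,s); (18,4,s)


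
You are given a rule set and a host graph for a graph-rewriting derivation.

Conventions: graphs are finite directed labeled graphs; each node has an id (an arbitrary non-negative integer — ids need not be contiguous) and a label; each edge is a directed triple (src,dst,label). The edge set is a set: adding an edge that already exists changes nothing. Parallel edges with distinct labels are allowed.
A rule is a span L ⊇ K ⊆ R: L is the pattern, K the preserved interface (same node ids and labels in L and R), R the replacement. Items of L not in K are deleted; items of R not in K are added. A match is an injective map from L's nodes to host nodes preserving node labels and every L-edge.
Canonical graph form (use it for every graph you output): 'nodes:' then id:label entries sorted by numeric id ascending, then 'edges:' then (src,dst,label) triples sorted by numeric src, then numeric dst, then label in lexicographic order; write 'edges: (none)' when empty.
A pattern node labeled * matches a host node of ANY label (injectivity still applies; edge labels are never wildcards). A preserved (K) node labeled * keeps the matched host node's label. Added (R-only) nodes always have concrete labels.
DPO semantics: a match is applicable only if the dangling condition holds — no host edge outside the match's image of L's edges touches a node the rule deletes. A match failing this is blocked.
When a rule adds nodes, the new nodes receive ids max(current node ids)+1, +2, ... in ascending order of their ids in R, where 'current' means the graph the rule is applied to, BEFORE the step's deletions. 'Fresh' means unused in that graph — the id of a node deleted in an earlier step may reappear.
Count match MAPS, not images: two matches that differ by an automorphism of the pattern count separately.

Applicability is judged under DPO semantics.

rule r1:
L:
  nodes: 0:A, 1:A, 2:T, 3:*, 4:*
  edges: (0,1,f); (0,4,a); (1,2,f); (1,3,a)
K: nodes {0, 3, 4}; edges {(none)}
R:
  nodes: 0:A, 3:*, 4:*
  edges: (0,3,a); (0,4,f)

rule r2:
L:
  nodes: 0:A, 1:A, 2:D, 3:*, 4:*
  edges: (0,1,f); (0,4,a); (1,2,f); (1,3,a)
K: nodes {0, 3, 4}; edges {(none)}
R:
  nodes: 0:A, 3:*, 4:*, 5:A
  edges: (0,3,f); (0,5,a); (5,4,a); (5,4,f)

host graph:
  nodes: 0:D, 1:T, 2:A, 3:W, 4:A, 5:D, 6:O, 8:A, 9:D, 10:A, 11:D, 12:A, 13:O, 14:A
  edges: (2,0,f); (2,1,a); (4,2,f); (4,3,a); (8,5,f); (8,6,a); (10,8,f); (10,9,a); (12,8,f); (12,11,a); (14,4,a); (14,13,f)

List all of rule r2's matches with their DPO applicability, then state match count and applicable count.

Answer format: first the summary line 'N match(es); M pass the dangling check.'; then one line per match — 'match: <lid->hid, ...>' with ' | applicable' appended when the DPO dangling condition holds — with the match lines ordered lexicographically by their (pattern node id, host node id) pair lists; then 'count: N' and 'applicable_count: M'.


3 match(es); 1 pass the dangling check.
match: 0->4, 1->2, 2->0, 3->1, 4->3 | applicable
match: 0->10, 1->8, 2->5, 3->6, 4->9
match: 0->12, 1->8, 2->5, 3->6, 4->11
count: 3
applicable_count: 1


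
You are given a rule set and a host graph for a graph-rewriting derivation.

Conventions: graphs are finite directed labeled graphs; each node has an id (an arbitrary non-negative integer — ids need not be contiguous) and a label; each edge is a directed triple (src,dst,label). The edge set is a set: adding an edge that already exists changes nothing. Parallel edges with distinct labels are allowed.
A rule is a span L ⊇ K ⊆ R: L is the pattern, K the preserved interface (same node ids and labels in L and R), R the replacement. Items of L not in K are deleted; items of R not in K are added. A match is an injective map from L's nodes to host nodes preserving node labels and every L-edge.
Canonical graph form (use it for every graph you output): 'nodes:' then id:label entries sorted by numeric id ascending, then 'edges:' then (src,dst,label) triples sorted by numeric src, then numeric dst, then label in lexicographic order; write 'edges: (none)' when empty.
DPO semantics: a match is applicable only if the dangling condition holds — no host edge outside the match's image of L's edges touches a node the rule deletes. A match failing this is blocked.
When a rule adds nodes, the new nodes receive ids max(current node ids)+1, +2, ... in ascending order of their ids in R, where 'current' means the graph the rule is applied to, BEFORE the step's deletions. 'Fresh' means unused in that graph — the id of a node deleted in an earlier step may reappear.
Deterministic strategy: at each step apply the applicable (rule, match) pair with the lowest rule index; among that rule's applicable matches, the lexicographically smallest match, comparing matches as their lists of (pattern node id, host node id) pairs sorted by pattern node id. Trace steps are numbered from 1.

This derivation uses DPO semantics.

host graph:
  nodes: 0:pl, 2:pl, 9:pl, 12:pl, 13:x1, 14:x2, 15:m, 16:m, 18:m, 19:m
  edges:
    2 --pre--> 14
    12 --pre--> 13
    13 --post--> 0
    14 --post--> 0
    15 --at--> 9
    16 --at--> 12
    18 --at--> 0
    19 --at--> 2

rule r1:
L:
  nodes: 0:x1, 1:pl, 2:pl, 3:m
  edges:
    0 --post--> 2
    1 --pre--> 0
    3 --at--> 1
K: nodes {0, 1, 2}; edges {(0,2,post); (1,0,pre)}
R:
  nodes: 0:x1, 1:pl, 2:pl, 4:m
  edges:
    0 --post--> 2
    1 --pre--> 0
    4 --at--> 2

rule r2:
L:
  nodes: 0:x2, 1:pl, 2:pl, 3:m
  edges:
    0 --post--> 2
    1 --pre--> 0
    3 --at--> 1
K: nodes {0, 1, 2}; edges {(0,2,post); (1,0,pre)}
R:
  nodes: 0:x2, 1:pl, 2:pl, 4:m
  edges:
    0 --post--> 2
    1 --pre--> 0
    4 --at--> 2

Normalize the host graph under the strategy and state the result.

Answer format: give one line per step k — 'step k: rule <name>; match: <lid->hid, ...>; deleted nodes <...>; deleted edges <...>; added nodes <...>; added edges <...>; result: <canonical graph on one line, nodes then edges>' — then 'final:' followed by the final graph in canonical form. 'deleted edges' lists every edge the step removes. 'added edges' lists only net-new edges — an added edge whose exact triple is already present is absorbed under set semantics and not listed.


step 1: rule r1; match: 0->13, 1->12, 2->0, 3->16; deleted nodes 16; deleted edges (16,12,at); added nodes 20; added edges (20,0,at); result: nodes: 0:pl, 2:pl, 9:pl, 12:pl, 13:x1, 14:x2, 15:m, 18:m, 19:m, 20:m edges: (2,14,pre); (12,13,pre); (13,0,post); (14,0,post); (15,9,at); (18,0,at); (19,2,at); (20,0,at)
step 2: rule r2; match: 0->14, 1->2, 2->0, 3->19; deleted nodes 19; deleted edges (19,2,at); added nodes 21; added edges (21,0,at); result: nodes: 0:pl, 2:pl, 9:pl, 12:pl, 13:x1, 14:x2, 15:m, 18:m, 20:m, 21:m edges: (2,14,pre); (12,13,pre); (13,0,post); (14,0,post); (15,9,at); (18,0,at); (20,0,at); (21,0,at)
final:
nodes: 0:pl, 2:pl, 9:pl, 12:pl, 13:x1, 14:x2, 15:m, 18:m, 20:m, 21:m
edges: (2,14,pre); (12,13,pre); (13,0,post); (14,0,post); (15,9,at); (18,0,at); (20,0,at); (21,0,at)


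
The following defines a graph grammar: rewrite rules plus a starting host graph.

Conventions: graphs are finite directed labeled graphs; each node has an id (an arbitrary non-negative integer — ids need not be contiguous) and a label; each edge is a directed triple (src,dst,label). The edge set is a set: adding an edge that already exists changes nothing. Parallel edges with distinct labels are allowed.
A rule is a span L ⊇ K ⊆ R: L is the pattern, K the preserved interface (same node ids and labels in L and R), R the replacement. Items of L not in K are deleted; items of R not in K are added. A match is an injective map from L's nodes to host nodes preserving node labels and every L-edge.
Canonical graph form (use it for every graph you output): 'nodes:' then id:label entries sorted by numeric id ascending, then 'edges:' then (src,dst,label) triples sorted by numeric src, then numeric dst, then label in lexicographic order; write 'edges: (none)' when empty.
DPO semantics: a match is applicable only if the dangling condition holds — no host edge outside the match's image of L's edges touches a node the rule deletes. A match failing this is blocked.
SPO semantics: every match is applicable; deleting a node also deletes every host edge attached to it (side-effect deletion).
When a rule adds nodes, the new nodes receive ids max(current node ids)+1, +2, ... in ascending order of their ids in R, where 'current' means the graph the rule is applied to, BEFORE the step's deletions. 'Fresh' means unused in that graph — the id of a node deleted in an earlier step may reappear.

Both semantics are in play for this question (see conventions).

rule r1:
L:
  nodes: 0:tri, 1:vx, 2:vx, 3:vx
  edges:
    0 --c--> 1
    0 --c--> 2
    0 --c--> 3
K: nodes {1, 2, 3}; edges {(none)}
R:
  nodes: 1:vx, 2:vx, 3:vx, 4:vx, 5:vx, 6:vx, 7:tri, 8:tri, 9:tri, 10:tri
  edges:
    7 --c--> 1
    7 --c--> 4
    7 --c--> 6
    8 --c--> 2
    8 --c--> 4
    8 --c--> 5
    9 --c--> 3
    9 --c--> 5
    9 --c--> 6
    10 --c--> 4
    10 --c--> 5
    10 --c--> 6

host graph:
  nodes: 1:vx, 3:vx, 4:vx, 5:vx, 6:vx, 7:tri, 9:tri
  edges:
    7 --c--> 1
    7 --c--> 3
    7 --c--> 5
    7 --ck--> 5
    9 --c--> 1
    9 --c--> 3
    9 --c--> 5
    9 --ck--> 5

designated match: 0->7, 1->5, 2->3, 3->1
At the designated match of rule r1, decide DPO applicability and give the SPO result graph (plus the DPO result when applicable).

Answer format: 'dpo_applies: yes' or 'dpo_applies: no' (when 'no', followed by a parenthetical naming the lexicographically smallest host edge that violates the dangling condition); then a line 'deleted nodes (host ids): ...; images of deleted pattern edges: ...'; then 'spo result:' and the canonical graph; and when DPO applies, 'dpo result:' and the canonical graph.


dpo_applies: no
(the rule deletes node 7, which keeps host edge (7,5,ck) outside the match image — the dangling condition fails, DPO blocks; SPO proceeds and side-deletes such edges)
deleted nodes (host ids): 7; images of deleted pattern edges: (7,1,c); (7,3,c); (7,5,c)
spo result:
nodes: 1:vx, 3:vx, 4:vx, 5:vx, 6:vx, 9:tri, 10:vx, 11:vx, 12:vx, 13:tri, 14:tri, 15:tri, 16:tri
edges: (9,1,c); (9,3,c); (9,5,c); (9,5,ck); (13,5,c); (13,10,c); (13,12,c); (14,3,c); (14,10,c); (14,11,c); (15,1,c); (15,11,c); (15,12,c); (16,10,c); (16,11,c); (16,12,c)


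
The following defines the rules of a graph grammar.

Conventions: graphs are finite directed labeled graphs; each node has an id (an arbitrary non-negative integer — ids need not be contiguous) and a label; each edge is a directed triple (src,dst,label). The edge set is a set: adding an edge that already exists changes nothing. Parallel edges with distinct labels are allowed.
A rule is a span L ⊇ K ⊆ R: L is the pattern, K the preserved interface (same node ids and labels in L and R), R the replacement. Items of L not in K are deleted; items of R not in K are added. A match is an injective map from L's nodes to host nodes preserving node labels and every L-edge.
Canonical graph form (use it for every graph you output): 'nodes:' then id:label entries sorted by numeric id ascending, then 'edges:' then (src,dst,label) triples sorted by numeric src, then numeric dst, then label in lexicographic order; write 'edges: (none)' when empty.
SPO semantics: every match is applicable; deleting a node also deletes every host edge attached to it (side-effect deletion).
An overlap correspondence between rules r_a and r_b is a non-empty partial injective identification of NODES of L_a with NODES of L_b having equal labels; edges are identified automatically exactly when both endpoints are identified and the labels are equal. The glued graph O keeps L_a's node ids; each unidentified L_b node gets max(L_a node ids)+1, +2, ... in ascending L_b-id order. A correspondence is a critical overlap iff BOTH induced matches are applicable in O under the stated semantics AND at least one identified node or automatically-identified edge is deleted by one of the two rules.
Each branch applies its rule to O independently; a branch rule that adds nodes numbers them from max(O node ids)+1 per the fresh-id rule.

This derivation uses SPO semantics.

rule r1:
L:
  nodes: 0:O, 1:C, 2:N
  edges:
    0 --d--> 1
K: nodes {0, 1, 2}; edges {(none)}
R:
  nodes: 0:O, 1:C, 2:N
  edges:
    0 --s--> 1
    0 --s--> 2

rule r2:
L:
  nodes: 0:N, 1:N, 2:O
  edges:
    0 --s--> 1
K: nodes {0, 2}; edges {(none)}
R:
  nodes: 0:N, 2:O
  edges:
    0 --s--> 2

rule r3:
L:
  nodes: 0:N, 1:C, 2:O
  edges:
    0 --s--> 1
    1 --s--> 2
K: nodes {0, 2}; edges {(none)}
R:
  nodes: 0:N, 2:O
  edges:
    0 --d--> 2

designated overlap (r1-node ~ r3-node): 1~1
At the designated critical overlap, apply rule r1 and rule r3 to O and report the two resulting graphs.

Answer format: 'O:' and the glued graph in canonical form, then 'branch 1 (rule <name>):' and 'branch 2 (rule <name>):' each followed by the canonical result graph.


O:
nodes: 0:O, 1:C, 2:N, 3:N, 4:O
edges: (0,1,d); (1,4,s); (3,1,s)
branch 1 (rule r1):
nodes: 0:O, 1:C, 2:N, 3:N, 4:O
edges: (0,1,s); (0,2,s); (1,4,s); (3,1,s)
branch 2 (rule r3):
nodes: 0:O, 2:N, 3:N, 4:O
edges: (3,4,d)
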